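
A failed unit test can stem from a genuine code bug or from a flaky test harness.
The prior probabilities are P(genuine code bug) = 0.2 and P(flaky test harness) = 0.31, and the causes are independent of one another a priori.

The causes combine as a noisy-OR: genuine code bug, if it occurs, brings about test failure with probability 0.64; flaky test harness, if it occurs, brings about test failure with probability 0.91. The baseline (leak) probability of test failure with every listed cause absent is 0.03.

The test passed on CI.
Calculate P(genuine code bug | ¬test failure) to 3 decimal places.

Under noisy-OR, P(test failure | causes) = 1 − (1−0.03)·∏(1−qᵢ) over the active causes.
Sum P(¬test failure|·) weighted by the priors over the 4 (genuine code bug, flaky test harness) configurations:
  P(¬test failure) = 0.97*0.8*0.69 + 0.0873*0.8*0.31 + 0.3492*0.2*0.69 + 0.031428*0.2*0.31
        = 0.535440 + 0.021650 + 0.048190 + 0.001949 = 0.607229
Configurations with genuine code bug contribute 0.050139, so
  P(genuine code bug | ¬test failure) = 0.050139 / 0.607229 ≈ 0.083

P(genuine code bug | ¬test failure) ≈ 0.083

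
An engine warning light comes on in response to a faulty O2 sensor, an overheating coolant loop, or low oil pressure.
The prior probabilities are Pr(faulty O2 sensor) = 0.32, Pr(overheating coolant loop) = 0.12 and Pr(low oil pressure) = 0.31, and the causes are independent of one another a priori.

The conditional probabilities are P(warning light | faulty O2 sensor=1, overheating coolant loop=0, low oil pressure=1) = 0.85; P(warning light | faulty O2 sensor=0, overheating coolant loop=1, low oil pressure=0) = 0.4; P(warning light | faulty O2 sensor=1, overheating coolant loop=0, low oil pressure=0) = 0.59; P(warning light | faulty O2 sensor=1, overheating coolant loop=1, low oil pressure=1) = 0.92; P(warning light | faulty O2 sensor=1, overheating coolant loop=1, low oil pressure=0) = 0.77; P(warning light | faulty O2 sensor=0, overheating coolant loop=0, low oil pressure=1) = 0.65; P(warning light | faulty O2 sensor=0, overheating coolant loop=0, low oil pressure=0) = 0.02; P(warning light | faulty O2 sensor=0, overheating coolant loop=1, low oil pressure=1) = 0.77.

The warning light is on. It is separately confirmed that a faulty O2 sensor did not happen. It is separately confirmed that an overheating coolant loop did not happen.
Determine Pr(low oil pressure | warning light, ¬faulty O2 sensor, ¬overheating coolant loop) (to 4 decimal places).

Sum P(warning light|·) weighted by the priors over both values of low oil pressure:
  P(warning light | ¬faulty O2 sensor, ¬overheating coolant loop) = 0.02·0.69 + 0.65·0.31
        = 0.013800 + 0.201500 = 0.215300
Keeping only the low oil pressure-present terms gives 0.201500, so
  P(low oil pressure | warning light, ¬faulty O2 sensor, ¬overheating coolant loop) = 0.201500 / 0.215300 ≈ 0.9359

Pr(low oil pressure | warning light, ¬faulty O2 sensor, ¬overheating coolant loop) ≈ 0.9359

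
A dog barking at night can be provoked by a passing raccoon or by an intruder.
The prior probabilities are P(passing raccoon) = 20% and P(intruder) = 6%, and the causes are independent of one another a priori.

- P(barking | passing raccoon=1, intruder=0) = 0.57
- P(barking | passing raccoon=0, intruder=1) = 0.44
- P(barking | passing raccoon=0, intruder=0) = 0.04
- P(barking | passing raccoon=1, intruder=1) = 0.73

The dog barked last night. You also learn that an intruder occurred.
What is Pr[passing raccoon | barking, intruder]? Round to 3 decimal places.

P(barking | intruder) = 0.44×0.8 + 0.73×0.2 = 0.352000 + 0.146000 = 0.498000
Of this, 0.146000 comes from 0.73×0.2 (the passing raccoon=true cases).
P(passing raccoon | barking, intruder) = 0.146000 / 0.498000 ≈ 0.293

Pr[passing raccoon | barking, intruder] ≈ 0.293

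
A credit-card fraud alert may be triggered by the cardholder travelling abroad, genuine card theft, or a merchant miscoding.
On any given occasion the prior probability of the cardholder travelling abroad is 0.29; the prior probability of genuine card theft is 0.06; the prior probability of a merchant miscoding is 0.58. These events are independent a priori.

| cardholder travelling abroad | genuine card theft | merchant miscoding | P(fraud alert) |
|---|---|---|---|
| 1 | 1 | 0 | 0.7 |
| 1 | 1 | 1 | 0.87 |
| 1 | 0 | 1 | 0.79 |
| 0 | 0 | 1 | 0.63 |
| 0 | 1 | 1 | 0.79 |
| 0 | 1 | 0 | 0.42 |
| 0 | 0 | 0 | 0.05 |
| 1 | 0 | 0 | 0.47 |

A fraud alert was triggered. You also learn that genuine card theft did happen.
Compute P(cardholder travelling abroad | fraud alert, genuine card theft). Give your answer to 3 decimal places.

P(cardholder travelling abroad | fraud alert, genuine card theft) ≈ 0.340

Weight on cardholder travelling abroad=true, given the evidence: 0.085260 + 0.146334 = 0.231594
Denominator P(fraud alert | genuine card theft): 0.42*0.71*0.42 + 0.79*0.71*0.58 + 0.7*0.29*0.42 + 0.87*0.29*0.58 = 0.682160
P(cardholder travelling abroad | fraud alert, genuine card theft) = 0.231594/0.682160 ≈ 0.340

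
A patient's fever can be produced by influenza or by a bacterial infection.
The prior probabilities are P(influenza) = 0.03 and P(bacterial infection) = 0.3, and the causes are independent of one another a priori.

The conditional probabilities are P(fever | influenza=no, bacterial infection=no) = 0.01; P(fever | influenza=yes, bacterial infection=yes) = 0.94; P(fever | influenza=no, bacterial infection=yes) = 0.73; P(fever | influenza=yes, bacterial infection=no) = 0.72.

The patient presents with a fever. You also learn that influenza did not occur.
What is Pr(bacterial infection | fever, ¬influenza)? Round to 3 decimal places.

Sum P(fever|·) weighted by the priors over both values of bacterial infection:
  P(fever | ¬influenza) = 0.01*0.7 + 0.73*0.3
        = 0.007000 + 0.219000 = 0.226000
The terms with bacterial infection present sum to 0.219000, so
  P(bacterial infection | fever, ¬influenza) = 0.219000 / 0.226000 ≈ 0.969

Pr(bacterial infection | fever, ¬influenza) ≈ 0.969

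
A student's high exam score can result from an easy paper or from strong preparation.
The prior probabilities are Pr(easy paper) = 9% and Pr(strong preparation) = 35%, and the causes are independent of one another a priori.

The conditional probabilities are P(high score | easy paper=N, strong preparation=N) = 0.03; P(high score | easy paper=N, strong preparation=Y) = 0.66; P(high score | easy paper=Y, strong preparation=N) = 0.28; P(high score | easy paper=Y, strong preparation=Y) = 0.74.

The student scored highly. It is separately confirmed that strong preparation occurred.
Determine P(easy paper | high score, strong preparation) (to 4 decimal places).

P(easy paper | high score, strong preparation) ≈ 0.0998

For the numerator, keep only easy paper=true terms: 0.74×0.09 = 0.066600
The normalizing constant is 0.66×0.91 + 0.74×0.09 = 0.667200
P(easy paper | high score, strong preparation) = 0.066600/0.667200 ≈ 0.0998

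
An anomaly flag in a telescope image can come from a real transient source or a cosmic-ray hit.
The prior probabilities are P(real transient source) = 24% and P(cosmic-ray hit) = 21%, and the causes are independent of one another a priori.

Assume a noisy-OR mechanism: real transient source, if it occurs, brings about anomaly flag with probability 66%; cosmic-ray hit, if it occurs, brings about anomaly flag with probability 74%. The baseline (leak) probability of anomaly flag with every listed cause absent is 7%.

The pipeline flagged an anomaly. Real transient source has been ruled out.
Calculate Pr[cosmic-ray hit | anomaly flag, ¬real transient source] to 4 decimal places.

Pr[cosmic-ray hit | anomaly flag, ¬real transient source] ≈ 0.7422

Under noisy-OR, P(anomaly flag | causes) = 1 − (1−0.07)·∏(1−qᵢ) over the active causes.
Numerator (weight on configurations with cosmic-ray hit): 0.7582·0.21 = 0.159222
Normalizer over all consistent configurations: 0.07·0.79 + 0.7582·0.21 = 0.214522
Posterior = 0.159222 / 0.214522 ≈ 0.7422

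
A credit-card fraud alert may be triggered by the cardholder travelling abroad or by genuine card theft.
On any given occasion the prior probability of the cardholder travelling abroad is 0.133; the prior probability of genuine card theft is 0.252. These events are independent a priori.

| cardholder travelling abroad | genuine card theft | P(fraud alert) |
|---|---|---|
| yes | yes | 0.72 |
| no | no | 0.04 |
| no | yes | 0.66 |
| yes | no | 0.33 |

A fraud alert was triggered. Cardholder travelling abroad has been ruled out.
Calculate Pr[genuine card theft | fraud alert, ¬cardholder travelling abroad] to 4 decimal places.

Weight on genuine card theft=true, given the evidence: 0.66×0.252 = 0.166320
The normalizing constant is 0.04×0.748 + 0.66×0.252 = 0.196240
Posterior = 0.166320 / 0.196240 ≈ 0.8475

Pr[genuine card theft | fraud alert, ¬cardholder travelling abroad] ≈ 0.8475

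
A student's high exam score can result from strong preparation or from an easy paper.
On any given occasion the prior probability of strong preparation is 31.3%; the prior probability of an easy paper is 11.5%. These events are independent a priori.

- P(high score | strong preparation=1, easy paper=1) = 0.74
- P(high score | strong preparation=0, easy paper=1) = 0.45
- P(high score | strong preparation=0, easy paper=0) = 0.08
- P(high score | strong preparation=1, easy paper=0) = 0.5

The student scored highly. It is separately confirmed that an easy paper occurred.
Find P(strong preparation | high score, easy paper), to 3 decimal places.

P(strong preparation | high score, easy paper) ≈ 0.428

For the numerator, keep only strong preparation=true terms: 0.74·0.313 = 0.231620
Denominator P(high score | easy paper): 0.45·0.687 + 0.74·0.313 = 0.540770
P(strong preparation | high score, easy paper) = 0.231620/0.540770 ≈ 0.428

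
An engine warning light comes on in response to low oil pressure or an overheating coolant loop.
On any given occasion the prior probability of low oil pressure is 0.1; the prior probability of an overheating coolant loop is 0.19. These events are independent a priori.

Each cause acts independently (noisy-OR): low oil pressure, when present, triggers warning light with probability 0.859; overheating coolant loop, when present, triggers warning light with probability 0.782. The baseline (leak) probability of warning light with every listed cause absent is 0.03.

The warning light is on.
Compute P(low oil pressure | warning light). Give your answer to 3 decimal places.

Under noisy-OR, P(warning light | causes) = 1 − (1−0.03)·∏(1−qᵢ) over the active causes.
For the numerator, keep only low oil pressure=true terms: 0.069922 + 0.018433 = 0.088355
Normalizer over all consistent configurations: 0.03×0.9×0.81 + 0.78854×0.9×0.19 + 0.86323×0.1×0.81 + 0.970184×0.1×0.19 = 0.245065
Posterior = 0.088355 / 0.245065 ≈ 0.361

P(low oil pressure | warning light) ≈ 0.361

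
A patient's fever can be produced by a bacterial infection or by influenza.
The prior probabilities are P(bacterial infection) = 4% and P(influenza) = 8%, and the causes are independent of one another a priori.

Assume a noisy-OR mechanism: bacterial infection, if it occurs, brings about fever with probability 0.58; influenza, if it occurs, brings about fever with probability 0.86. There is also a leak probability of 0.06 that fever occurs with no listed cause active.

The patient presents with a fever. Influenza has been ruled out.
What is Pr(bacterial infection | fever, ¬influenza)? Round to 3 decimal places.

Under noisy-OR, P(fever | causes) = 1 − (1−0.06)·∏(1−qᵢ) over the active causes.
P(fever | ¬influenza) = 0.06·0.96 + 0.6052·0.04 = 0.057600 + 0.024208 = 0.081808
Restricting to configurations with bacterial infection present: 0.6052·0.04 = 0.024208.
So P(bacterial infection | fever, ¬influenza) = 0.024208/0.081808 ≈ 0.296.

Pr(bacterial infection | fever, ¬influenza) ≈ 0.296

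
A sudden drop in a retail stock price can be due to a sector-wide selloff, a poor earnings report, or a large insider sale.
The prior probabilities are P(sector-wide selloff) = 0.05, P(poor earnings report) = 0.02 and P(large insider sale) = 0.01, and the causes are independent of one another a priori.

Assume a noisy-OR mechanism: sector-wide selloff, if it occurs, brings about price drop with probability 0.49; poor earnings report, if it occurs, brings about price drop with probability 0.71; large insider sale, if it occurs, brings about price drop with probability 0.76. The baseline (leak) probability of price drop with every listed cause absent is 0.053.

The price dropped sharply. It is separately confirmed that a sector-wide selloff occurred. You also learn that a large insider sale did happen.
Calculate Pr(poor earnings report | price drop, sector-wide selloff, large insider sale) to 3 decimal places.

Pr(poor earnings report | price drop, sector-wide selloff, large insider sale) ≈ 0.022

Under noisy-OR, P(price drop | causes) = 1 − (1−0.053)·∏(1−qᵢ) over the active causes.
Weight on poor earnings report=true, given the evidence: 0.966385×0.02 = 0.019328
The normalizing constant is 0.884087×0.98 + 0.966385×0.02 = 0.885733
Posterior = 0.019328 / 0.885733 ≈ 0.022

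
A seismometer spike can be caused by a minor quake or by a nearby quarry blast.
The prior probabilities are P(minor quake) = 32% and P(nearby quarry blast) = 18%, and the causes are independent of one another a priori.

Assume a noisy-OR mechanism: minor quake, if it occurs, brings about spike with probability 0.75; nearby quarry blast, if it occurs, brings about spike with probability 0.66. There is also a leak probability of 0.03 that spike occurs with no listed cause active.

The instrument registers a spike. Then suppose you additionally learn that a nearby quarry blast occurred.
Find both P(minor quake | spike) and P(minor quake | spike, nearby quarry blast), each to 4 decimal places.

P(minor quake | spike) ≈ 0.7181; P(minor quake | spike, nearby quarry blast) ≈ 0.3918

Under noisy-OR, P(spike | causes) = 1 − (1−0.03)·∏(1−qᵢ) over the active causes.
Enumerate the 4 (minor quake, nearby quarry blast) configurations and weight by the priors:
  P(spike) = 0.03·0.68·0.82 + 0.6702·0.68·0.18 + 0.7575·0.32·0.82 + 0.91755·0.32·0.18
        = 0.016728 + 0.082032 + 0.198768 + 0.052851 = 0.350379
Keeping only the minor quake-present terms gives 0.251619, so
  P(minor quake | spike) = 0.251619 / 0.350379 ≈ 0.7181

Now condition on the additional information:
P(spike | nearby quarry blast) = 0.6702*0.68 + 0.91755*0.32 = 0.455736 + 0.293616 = 0.749352
Restricting to configurations with minor quake present: 0.91755*0.32 = 0.293616.
P(minor quake | spike, nearby quarry blast) = 0.293616 / 0.749352 ≈ 0.3918
This is intercausal reasoning (explaining away): once nearby quarry blast accounts for the spike, minor quake becomes less likely.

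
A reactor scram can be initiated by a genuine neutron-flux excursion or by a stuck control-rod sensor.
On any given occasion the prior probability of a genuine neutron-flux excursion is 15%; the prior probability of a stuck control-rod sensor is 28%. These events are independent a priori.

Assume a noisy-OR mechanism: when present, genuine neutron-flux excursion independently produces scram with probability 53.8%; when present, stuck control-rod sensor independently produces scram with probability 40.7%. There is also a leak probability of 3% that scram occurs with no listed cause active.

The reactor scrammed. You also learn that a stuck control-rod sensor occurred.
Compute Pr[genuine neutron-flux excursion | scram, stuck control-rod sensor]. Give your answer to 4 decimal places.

Pr[genuine neutron-flux excursion | scram, stuck control-rod sensor] ≈ 0.2337

Under noisy-OR, P(scram | causes) = 1 − (1−0.03)·∏(1−qᵢ) over the active causes.
P(scram | stuck control-rod sensor) = 0.42479*0.85 + 0.734253*0.15 = 0.361071 + 0.110138 = 0.471209
Of this, 0.110138 comes from 0.734253*0.15 (the genuine neutron-flux excursion=true cases).
Hence the posterior is 0.110138/0.471209 ≈ 0.2337.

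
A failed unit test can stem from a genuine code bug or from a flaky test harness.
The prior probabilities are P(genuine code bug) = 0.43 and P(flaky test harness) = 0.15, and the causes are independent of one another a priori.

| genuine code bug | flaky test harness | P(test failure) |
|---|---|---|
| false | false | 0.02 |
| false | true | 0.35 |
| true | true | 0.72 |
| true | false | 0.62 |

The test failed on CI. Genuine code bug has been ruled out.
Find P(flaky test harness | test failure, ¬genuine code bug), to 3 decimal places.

P(test failure | ¬genuine code bug) = 0.02·0.85 + 0.35·0.15 = 0.017000 + 0.052500 = 0.069500
The flaky test harness-present share is 0.35·0.15 = 0.052500.
Hence the posterior is 0.052500/0.069500 ≈ 0.755.

P(flaky test harness | test failure, ¬genuine code bug) ≈ 0.755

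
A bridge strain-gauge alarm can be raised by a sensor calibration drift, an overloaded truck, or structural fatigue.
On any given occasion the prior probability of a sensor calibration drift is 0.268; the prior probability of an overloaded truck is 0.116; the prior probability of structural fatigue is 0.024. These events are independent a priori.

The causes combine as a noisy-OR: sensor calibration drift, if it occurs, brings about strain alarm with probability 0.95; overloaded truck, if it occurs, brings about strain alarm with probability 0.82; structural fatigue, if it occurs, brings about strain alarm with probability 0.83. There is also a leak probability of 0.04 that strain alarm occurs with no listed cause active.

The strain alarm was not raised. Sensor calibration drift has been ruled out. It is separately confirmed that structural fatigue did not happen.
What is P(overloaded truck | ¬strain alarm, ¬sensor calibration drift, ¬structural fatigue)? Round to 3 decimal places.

Under noisy-OR, P(strain alarm | causes) = 1 − (1−0.04)·∏(1−qᵢ) over the active causes.
Numerator (weight on configurations with overloaded truck): 0.1728·0.116 = 0.020045
The normalizing constant is 0.96·0.884 + 0.1728·0.116 = 0.868685
Posterior = 0.020045 / 0.868685 ≈ 0.023

P(overloaded truck | ¬strain alarm, ¬sensor calibration drift, ¬structural fatigue) ≈ 0.023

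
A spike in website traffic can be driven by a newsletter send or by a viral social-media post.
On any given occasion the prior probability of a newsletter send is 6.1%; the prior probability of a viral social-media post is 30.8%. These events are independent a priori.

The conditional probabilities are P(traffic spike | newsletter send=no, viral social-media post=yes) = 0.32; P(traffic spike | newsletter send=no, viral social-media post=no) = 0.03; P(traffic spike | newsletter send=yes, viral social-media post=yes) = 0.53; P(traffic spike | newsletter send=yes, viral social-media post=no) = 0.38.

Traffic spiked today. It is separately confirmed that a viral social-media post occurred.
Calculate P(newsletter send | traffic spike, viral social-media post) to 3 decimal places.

Sum P(traffic spike|·) weighted by the priors over both values of newsletter send:
  P(traffic spike | viral social-media post) = 0.32*0.939 + 0.53*0.061
        = 0.300480 + 0.032330 = 0.332810
The terms with newsletter send present sum to 0.032330, so
  P(newsletter send | traffic spike, viral social-media post) = 0.032330 / 0.332810 ≈ 0.097

P(newsletter send | traffic spike, viral social-media post) ≈ 0.097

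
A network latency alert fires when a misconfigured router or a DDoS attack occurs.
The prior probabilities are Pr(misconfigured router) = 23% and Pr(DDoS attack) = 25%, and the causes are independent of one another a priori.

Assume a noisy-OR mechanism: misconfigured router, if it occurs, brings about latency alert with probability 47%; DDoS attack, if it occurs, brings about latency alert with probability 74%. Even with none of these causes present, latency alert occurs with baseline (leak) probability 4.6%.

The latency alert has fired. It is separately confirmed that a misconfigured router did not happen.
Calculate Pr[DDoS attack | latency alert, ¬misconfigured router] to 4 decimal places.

Under noisy-OR, P(latency alert | causes) = 1 − (1−0.046)·∏(1−qᵢ) over the active causes.
P(latency alert | ¬misconfigured router) = 0.046·0.75 + 0.75196·0.25 = 0.034500 + 0.187990 = 0.222490
The DDoS attack-present share is 0.75196·0.25 = 0.187990.
So P(DDoS attack | latency alert, ¬misconfigured router) = 0.187990/0.222490 ≈ 0.8449.

Pr[DDoS attack | latency alert, ¬misconfigured router] ≈ 0.8449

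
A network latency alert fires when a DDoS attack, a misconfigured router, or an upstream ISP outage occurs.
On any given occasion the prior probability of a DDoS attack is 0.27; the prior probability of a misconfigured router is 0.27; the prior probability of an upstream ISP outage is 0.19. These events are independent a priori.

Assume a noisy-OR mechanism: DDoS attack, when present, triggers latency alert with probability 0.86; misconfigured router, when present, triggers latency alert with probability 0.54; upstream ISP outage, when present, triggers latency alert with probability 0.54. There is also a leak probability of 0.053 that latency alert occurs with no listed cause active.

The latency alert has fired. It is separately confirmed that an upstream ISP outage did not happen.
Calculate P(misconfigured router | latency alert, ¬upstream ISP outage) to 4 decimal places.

Under noisy-OR, P(latency alert | causes) = 1 − (1−0.053)·∏(1−qᵢ) over the active causes.
P(latency alert | ¬upstream ISP outage) = 0.053*0.73*0.73 + 0.56438*0.73*0.27 + 0.86742*0.27*0.73 + 0.939013*0.27*0.27 = 0.028244 + 0.111239 + 0.170968 + 0.068454 = 0.378905
Of this, 0.179693 comes from 0.111239 + 0.068454 (the misconfigured router=true cases).
So P(misconfigured router | latency alert, ¬upstream ISP outage) = 0.179693/0.378905 ≈ 0.4742.

P(misconfigured router | latency alert, ¬upstream ISP outage) ≈ 0.4742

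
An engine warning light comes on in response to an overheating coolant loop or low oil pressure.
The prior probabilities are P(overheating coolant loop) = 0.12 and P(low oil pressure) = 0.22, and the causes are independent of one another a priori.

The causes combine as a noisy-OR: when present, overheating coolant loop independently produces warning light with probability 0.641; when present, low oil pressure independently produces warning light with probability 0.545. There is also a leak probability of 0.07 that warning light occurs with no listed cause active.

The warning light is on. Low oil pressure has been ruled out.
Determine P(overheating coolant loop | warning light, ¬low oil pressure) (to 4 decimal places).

P(overheating coolant loop | warning light, ¬low oil pressure) ≈ 0.5648

Under noisy-OR, P(warning light | causes) = 1 − (1−0.07)·∏(1−qᵢ) over the active causes.
P(warning light | ¬low oil pressure) = 0.07×0.88 + 0.66613×0.12 = 0.061600 + 0.079936 = 0.141536
Of this, 0.079936 comes from 0.66613×0.12 (the overheating coolant loop=true cases).
So P(overheating coolant loop | warning light, ¬low oil pressure) = 0.079936/0.141536 ≈ 0.5648.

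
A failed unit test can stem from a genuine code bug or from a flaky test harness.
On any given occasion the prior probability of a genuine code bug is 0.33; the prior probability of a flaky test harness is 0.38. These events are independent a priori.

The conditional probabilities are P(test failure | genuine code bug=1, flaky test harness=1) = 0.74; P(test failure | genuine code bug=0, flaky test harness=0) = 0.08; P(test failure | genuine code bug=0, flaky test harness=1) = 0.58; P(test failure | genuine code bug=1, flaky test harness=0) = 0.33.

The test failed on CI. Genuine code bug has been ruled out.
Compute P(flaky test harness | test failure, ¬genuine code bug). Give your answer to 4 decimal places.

P(flaky test harness | test failure, ¬genuine code bug) ≈ 0.8163

P(test failure | ¬genuine code bug) = 0.08*0.62 + 0.58*0.38 = 0.049600 + 0.220400 = 0.270000
Of this, 0.220400 comes from 0.58*0.38 (the flaky test harness=true cases).
Hence the posterior is 0.220400/0.270000 ≈ 0.8163.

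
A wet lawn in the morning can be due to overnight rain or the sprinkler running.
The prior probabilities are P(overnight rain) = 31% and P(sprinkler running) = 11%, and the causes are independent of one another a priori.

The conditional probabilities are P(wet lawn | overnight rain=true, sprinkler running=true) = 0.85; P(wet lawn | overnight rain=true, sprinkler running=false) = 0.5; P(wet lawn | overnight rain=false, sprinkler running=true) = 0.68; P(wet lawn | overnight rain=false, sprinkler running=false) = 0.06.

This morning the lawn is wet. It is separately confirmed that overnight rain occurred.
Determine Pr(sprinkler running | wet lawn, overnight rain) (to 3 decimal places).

P(wet lawn | overnight rain) = 0.5×0.89 + 0.85×0.11 = 0.445000 + 0.093500 = 0.538500
The sprinkler running-present share is 0.85×0.11 = 0.093500.
P(sprinkler running | wet lawn, overnight rain) = 0.093500 / 0.538500 ≈ 0.174

Pr(sprinkler running | wet lawn, overnight rain) ≈ 0.174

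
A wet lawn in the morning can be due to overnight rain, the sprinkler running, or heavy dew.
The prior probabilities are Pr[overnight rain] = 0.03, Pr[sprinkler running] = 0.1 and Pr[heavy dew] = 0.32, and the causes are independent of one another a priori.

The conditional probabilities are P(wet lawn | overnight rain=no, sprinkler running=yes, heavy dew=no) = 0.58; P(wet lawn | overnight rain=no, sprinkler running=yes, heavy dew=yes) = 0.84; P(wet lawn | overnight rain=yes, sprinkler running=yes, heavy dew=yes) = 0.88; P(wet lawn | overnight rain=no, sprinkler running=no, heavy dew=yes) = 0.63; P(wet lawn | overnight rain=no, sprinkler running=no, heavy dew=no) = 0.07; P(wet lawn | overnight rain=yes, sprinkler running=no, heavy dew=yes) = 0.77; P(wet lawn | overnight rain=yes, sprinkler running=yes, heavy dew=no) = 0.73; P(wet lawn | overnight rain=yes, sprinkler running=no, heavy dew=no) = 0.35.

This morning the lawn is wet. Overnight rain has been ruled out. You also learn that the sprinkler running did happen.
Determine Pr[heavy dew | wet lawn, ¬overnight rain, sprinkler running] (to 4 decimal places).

Pr[heavy dew | wet lawn, ¬overnight rain, sprinkler running] ≈ 0.4053

Enumerate both values of heavy dew and weight by the priors:
  P(wet lawn | ¬overnight rain, sprinkler running) = 0.58·0.68 + 0.84·0.32
        = 0.394400 + 0.268800 = 0.663200
The terms with heavy dew present sum to 0.268800, so
  P(heavy dew | wet lawn, ¬overnight rain, sprinkler running) = 0.268800 / 0.663200 ≈ 0.4053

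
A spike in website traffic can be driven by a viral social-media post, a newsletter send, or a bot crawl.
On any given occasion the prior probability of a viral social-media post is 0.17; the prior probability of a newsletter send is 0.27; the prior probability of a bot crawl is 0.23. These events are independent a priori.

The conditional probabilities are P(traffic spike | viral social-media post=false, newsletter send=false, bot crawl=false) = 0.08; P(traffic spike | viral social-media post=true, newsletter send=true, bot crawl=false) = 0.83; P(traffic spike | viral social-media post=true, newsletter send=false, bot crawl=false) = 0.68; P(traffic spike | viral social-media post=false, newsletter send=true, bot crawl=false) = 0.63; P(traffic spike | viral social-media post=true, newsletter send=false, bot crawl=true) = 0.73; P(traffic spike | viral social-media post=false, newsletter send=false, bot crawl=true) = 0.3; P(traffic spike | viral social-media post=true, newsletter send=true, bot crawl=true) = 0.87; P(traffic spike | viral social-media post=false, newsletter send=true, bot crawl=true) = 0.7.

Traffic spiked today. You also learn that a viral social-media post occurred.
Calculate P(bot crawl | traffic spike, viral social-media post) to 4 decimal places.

Weight on bot crawl=true, given the evidence: 0.122567 + 0.054027 = 0.176594
The normalizing constant is 0.68·0.73·0.77 + 0.73·0.73·0.23 + 0.83·0.27·0.77 + 0.87·0.27·0.23 = 0.731379
Posterior = 0.176594 / 0.731379 ≈ 0.2415

P(bot crawl | traffic spike, viral social-media post) ≈ 0.2415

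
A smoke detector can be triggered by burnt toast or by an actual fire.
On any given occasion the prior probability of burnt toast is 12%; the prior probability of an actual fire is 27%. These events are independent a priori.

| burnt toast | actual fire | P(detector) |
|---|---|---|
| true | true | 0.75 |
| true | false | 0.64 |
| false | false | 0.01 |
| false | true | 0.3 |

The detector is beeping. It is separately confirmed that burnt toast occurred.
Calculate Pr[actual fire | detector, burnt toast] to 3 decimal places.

By total probability over both values of actual fire:
  P(detector | burnt toast) = 0.64*0.73 + 0.75*0.27
        = 0.467200 + 0.202500 = 0.669700
The terms with actual fire present sum to 0.202500, so
  P(actual fire | detector, burnt toast) = 0.202500 / 0.669700 ≈ 0.302

Pr[actual fire | detector, burnt toast] ≈ 0.302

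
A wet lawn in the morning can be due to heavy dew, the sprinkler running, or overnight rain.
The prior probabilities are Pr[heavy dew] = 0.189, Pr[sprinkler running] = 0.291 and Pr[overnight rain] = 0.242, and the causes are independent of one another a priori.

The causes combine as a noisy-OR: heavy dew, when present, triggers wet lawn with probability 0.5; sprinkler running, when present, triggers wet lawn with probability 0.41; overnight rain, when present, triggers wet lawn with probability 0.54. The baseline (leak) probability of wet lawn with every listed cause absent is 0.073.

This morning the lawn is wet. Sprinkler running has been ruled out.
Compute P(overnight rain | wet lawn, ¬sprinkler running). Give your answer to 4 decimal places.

Under noisy-OR, P(wet lawn | causes) = 1 − (1−0.073)·∏(1−qᵢ) over the active causes.
For the numerator, keep only overnight rain=true terms: 0.112572 + 0.035986 = 0.148558
Normalizer over all consistent configurations: 0.073·0.811·0.758 + 0.57358·0.811·0.242 + 0.5365·0.189·0.758 + 0.78679·0.189·0.242 = 0.270294
P(overnight rain | wet lawn, ¬sprinkler running) = 0.148558/0.270294 ≈ 0.5496

P(overnight rain | wet lawn, ¬sprinkler running) ≈ 0.5496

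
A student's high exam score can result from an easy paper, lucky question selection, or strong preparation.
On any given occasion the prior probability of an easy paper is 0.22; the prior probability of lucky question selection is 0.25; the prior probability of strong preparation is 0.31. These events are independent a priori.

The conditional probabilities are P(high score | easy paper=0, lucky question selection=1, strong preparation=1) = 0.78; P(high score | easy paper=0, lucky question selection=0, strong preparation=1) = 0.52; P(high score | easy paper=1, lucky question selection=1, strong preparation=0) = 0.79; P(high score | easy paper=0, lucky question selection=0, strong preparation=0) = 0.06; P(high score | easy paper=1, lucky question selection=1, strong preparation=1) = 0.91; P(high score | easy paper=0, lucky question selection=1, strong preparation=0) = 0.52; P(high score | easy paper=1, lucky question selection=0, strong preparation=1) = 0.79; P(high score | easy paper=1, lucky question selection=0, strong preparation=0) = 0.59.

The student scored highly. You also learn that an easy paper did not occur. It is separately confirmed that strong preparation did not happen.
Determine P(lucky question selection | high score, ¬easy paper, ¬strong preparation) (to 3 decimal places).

Enumerate both values of lucky question selection and weight by the priors:
  P(high score | ¬easy paper, ¬strong preparation) = 0.06*0.75 + 0.52*0.25
        = 0.045000 + 0.130000 = 0.175000
Configurations with lucky question selection contribute 0.130000, so
  P(lucky question selection | high score, ¬easy paper, ¬strong preparation) = 0.130000 / 0.175000 ≈ 0.743

P(lucky question selection | high score, ¬easy paper, ¬strong preparation) ≈ 0.743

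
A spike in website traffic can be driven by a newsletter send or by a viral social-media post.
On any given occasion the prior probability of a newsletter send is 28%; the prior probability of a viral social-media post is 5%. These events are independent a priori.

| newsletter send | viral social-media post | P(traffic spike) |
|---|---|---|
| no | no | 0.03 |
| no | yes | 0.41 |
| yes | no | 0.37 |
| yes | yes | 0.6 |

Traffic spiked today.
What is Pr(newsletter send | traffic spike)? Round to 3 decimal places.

Sum P(traffic spike|·) weighted by the priors over the 4 (newsletter send, viral social-media post) configurations:
  P(traffic spike) = 0.03*0.72*0.95 + 0.41*0.72*0.05 + 0.37*0.28*0.95 + 0.6*0.28*0.05
        = 0.020520 + 0.014760 + 0.098420 + 0.008400 = 0.142100
Configurations with newsletter send contribute 0.106820, so
  P(newsletter send | traffic spike) = 0.106820 / 0.142100 ≈ 0.752

Pr(newsletter send | traffic spike) ≈ 0.752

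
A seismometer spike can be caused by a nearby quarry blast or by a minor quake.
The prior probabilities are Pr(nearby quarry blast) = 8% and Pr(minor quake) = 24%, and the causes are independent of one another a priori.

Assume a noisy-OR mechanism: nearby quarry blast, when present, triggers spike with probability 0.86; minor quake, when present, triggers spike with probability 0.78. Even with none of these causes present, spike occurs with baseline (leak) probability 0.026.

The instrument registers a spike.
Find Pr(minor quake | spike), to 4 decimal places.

Pr(minor quake | spike) ≈ 0.7310

Under noisy-OR, P(spike | causes) = 1 − (1−0.026)·∏(1−qᵢ) over the active causes.
By total probability over the 4 (nearby quarry blast, minor quake) configurations:
  P(spike) = 0.026·0.92·0.76 + 0.78572·0.92·0.24 + 0.86364·0.08·0.76 + 0.970001·0.08·0.24
        = 0.018179 + 0.173487 + 0.052509 + 0.018624 = 0.262799
Configurations with minor quake contribute 0.192111, so
  P(minor quake | spike) = 0.192111 / 0.262799 ≈ 0.7310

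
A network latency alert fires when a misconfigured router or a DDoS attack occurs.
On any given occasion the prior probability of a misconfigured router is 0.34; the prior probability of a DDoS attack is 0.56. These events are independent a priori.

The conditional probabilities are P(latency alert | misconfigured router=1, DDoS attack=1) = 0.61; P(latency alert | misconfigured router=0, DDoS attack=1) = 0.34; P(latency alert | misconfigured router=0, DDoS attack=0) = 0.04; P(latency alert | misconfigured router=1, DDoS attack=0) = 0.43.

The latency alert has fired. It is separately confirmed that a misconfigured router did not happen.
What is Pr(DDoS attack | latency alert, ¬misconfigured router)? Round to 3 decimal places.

P(latency alert | ¬misconfigured router) = 0.04*0.44 + 0.34*0.56 = 0.017600 + 0.190400 = 0.208000
The DDoS attack-present share is 0.34*0.56 = 0.190400.
Hence the posterior is 0.190400/0.208000 ≈ 0.915.

Pr(DDoS attack | latency alert, ¬misconfigured router) ≈ 0.915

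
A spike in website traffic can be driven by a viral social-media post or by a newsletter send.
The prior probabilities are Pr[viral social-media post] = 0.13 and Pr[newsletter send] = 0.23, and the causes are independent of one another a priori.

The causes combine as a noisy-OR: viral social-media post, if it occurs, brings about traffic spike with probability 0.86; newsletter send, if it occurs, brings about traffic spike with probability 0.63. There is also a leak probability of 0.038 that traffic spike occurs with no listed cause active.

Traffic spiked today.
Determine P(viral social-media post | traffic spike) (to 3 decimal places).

Under noisy-OR, P(traffic spike | causes) = 1 − (1−0.038)·∏(1−qᵢ) over the active causes.
For the numerator, keep only viral social-media post=true terms: 0.086619 + 0.028410 = 0.115029
The normalizing constant is 0.038·0.87·0.77 + 0.64406·0.87·0.23 + 0.86532·0.13·0.77 + 0.950168·0.13·0.23 = 0.269361
Posterior = 0.115029 / 0.269361 ≈ 0.427

P(viral social-media post | traffic spike) ≈ 0.427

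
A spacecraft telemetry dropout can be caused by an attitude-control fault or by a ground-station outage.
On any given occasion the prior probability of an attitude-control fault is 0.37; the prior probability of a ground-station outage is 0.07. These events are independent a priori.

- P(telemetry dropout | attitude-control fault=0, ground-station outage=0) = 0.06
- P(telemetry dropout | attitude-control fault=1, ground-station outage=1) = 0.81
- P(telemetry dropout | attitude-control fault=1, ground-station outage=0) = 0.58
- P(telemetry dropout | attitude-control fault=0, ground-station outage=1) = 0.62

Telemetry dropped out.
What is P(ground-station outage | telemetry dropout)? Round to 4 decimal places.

P(ground-station outage | telemetry dropout) ≈ 0.1707

Sum P(telemetry dropout|·) weighted by the priors over the 4 (attitude-control fault, ground-station outage) configurations:
  P(telemetry dropout) = 0.06×0.63×0.93 + 0.62×0.63×0.07 + 0.58×0.37×0.93 + 0.81×0.37×0.07
        = 0.035154 + 0.027342 + 0.199578 + 0.020979 = 0.283053
Keeping only the ground-station outage-present terms gives 0.048321, so
  P(ground-station outage | telemetry dropout) = 0.048321 / 0.283053 ≈ 0.1707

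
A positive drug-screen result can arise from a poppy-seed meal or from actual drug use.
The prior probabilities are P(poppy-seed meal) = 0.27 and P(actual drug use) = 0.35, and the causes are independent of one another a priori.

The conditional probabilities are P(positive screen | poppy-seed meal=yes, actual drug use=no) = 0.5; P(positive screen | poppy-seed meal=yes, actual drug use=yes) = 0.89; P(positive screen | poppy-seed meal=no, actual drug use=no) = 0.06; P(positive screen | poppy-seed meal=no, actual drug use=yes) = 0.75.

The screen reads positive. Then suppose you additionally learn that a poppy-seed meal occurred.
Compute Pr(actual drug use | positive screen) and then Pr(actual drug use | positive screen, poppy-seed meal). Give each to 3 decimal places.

Sum P(positive screen|·) weighted by the priors over the 4 (poppy-seed meal, actual drug use) configurations:
  P(positive screen) = 0.06·0.73·0.65 + 0.75·0.73·0.35 + 0.5·0.27·0.65 + 0.89·0.27·0.35
        = 0.028470 + 0.191625 + 0.087750 + 0.084105 = 0.391950
The terms with actual drug use present sum to 0.275730, so
  P(actual drug use | positive screen) = 0.275730 / 0.391950 ≈ 0.703

Now condition on the additional information:
For the numerator, keep only actual drug use=true terms: 0.89*0.35 = 0.311500
The normalizing constant is 0.5*0.65 + 0.89*0.35 = 0.636500
P(actual drug use | positive screen, poppy-seed meal) = 0.311500/0.636500 ≈ 0.489
— poppy-seed meal explains away the evidence for actual drug use.

Pr(actual drug use | positive screen) ≈ 0.703; Pr(actual drug use | positive screen, poppy-seed meal) ≈ 0.489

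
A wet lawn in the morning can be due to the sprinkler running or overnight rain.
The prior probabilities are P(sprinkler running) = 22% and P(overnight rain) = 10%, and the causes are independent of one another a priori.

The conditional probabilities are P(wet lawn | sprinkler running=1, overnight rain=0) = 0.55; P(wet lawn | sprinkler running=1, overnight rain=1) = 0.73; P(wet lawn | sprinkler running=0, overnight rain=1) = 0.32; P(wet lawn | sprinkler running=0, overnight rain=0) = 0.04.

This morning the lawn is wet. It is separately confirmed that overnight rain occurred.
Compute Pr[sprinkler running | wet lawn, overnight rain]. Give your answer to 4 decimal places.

Enumerate both values of sprinkler running and weight by the priors:
  P(wet lawn | overnight rain) = 0.32×0.78 + 0.73×0.22
        = 0.249600 + 0.160600 = 0.410200
The terms with sprinkler running present sum to 0.160600, so
  P(sprinkler running | wet lawn, overnight rain) = 0.160600 / 0.410200 ≈ 0.3915

Pr[sprinkler running | wet lawn, overnight rain] ≈ 0.3915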